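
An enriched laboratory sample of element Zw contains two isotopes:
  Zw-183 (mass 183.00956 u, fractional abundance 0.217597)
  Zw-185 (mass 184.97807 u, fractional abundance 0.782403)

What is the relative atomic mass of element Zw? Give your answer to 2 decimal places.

184.55 u

Weight each isotope mass by its fractional abundance: 0.217597 × 183.00956 + 0.782403 × 184.97807
= 39.822331 + 144.727397 = 184.549728 u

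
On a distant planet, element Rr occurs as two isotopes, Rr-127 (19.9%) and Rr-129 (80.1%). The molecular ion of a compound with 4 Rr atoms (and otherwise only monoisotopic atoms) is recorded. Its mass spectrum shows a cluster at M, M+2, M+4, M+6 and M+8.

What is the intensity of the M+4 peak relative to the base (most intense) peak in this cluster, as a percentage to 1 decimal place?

(0.199 + 0.801)^4 gives M 0.0016, M+2 0.0252, M+4 0.1524, M+6 0.4091, M+8 0.4117; the largest is M+8.
P(M+8) = C(4,4) × 0.199^0 × 0.801^4 = 1 × 1.0000 × 0.41165184 = 0.411652 (base)
P(M+4) = C(4,2) × 0.199^2 × 0.801^2 = 6 × 0.039601 × 0.641601 = 0.152448
Relative intensity = 0.152448 / 0.411652 × 100 = 37.0

37.0%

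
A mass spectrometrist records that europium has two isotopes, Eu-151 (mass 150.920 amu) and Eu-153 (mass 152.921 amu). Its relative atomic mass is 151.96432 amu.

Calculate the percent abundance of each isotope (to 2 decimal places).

Writing the weighted mean with unknown fraction x of Eu-151:
150.920·x + 152.921·(1 − x) = 151.96432
(150.920 − 152.921)·x = 151.96432 − 152.921
x = -0.95668 / -2.001 = 0.47810 → 47.81% Eu-151, 52.19% Eu-153.

Eu-151: 47.81%, Eu-153: 52.19%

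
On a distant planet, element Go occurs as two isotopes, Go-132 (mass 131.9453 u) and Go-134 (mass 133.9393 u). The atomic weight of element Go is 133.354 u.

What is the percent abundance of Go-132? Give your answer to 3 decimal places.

29.353%

With x = fraction of Go-132 (so Go-134 is 1 − x):
131.9453·x + 133.9393·(1 − x) = 133.354
(131.9453 − 133.9393)·x = 133.354 − 133.9393
x = -0.5853 / -1.9940 = 0.29353 → 29.353% Go-132, 70.647% Go-134.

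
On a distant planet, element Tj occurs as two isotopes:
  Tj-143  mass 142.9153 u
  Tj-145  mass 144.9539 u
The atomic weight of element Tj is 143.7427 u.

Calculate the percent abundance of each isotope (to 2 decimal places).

Tj-143: 59.41%, Tj-145: 40.59%

With x = fraction of Tj-143 (so Tj-145 is 1 − x):
142.9153·x + 144.9539·(1 − x) = 143.7427
(142.9153 − 144.9539)·x = 143.7427 − 144.9539
x = -1.2112 / -2.0386 = 0.59413 → 59.41% Tj-143, 40.59% Tj-145.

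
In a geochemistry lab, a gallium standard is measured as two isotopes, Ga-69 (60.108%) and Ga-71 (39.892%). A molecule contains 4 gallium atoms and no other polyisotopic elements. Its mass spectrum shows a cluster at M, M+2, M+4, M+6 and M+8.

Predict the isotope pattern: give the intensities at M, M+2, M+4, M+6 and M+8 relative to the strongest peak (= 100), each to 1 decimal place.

Each Ga atom is independently Ga-69 (p = 0.60108) or Ga-71 (q = 0.39892); the cluster is the binomial expansion (p + q)^4.
P(M) = 0.60108^4 = 0.130536
P(M+2) = 4 × 0.60108^3 × 0.39892^1 = 0.346531
P(M+4) = 6 × 0.60108^2 × 0.39892^2 = 0.344975
P(M+6) = 4 × 0.60108^1 × 0.39892^3 = 0.152633
P(M+8) = 0.39892^4 = 0.025325
The M+2 peak is largest (0.346531); scaling to 100 gives 37.7 : 100.0 : 99.6 : 44.0 : 7.3.

37.7 : 100.0 : 99.6 : 44.0 : 7.3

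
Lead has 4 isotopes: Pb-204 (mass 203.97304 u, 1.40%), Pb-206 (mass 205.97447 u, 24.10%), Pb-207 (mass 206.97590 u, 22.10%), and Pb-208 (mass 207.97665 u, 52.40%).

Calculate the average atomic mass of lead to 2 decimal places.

Ar = Σ fᵢ·mᵢ = 0.0140 × 203.97304 + 0.2410 × 205.97447 + 0.2210 × 206.97590 + 0.5240 × 207.97665
= 2.855623 + 49.639847 + 45.741674 + 108.979765 = 207.216909 u

207.22 u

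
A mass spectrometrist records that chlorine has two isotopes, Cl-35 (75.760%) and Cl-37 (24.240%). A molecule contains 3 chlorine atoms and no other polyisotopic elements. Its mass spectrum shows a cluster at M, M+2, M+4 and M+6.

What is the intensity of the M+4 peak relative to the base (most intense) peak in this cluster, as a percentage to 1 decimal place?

30.7%

(0.75760 + 0.24240)^3 gives M 0.4348, M+2 0.4174, M+4 0.1335, M+6 0.0142; the largest is M.
P(M) = C(3,0) × 0.75760^3 × 0.24240^0 = 1 × 0.4348304 × 1.0000 = 0.434830 (base)
P(M+4) = C(3,2) × 0.75760^1 × 0.24240^2 = 3 × 0.7576 × 0.05875776 = 0.133545
Relative intensity = 0.133545 / 0.434830 × 100 = 30.7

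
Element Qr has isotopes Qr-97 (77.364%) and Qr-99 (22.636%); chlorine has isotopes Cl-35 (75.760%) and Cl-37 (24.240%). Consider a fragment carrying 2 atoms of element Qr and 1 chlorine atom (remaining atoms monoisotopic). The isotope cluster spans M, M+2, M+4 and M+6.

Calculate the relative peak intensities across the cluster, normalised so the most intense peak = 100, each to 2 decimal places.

Element Qr pattern (n=2): 0.59851885 : 0.3502423 : 0.05123885
Chlorine pattern (n=1): 0.7576 : 0.2424
Convolve the two distributions (both contribute in 2-u steps):
  M: 0.59851885×0.7576 = 0.453438
  M+2: 0.59851885×0.2424 + 0.3502423×0.7576 = 0.410425
  M+4: 0.3502423×0.2424 + 0.05123885×0.7576 = 0.123717
  M+6: 0.05123885×0.2424 = 0.012420
Scale to base peak (0.453438) = 100: 100.00 : 90.51 : 27.28 : 2.74

100.00 : 90.51 : 27.28 : 2.74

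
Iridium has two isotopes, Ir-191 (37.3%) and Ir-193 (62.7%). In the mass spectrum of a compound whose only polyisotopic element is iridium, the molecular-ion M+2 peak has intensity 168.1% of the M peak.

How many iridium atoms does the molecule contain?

1

For n independent Ir atoms, I(M+2)/I(M) = n · (abundance Ir-193) / (abundance Ir-191) = n · 0.627/0.373.
n = 1.681 × 0.373/0.627 = 1.00 ≈ 1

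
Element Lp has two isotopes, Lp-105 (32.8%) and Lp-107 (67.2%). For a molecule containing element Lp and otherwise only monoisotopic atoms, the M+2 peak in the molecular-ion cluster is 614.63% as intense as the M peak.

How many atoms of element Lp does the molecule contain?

With n Lp atoms, P(M+2)/P(M) = C(n,1)·p^(n−1)q / p^n = n·q/p = n · 0.672/0.328.
n = 6.1463 × 0.328/0.672 = 3.00 ≈ 3

3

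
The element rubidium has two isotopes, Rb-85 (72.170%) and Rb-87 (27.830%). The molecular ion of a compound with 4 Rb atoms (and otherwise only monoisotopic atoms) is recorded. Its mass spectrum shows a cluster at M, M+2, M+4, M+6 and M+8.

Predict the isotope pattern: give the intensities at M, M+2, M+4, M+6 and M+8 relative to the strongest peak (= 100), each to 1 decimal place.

64.8 : 100.0 : 57.8 : 14.9 : 1.4

Expanding (0.72170 + 0.27830)^4:
P(M) = 0.72170^4 = 0.271286
P(M+2) = 4 × 0.72170^3 × 0.27830^1 = 0.418450
P(M+4) = 6 × 0.72170^2 × 0.27830^2 = 0.242042
P(M+6) = 4 × 0.72170^1 × 0.27830^3 = 0.062224
P(M+8) = 0.27830^4 = 0.005999
The M+2 peak is largest (0.418450); scaling to 100 gives 64.8 : 100.0 : 57.8 : 14.9 : 1.4.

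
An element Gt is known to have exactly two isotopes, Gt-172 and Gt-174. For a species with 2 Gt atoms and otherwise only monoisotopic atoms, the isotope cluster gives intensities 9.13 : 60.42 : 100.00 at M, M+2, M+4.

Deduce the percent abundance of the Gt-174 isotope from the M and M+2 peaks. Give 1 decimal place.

76.8%

Let p = fractional abundance of Gt-172. I(M+2)/I(M) = [C(2,1)·p^1·(1−p)] / p^2 = 2·(1−p)/p = 60.42/9.13 = 6.6177
(1−p)/p = 6.6177/2 = 3.3089  ⇒  p = 1/(1 + 3.3089) = 0.2321
Gt-172: 23.2%, Gt-174: 76.8%.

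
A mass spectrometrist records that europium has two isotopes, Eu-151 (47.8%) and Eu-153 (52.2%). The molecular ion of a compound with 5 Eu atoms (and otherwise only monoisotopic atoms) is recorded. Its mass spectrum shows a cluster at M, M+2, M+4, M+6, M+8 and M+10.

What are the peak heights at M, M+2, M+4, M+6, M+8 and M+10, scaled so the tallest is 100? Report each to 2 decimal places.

7.68 : 41.93 : 91.57 : 100.00 : 54.60 : 11.93

Expanding (0.478 + 0.522)^5:
P(M) = 0.478^5 = 0.024954
P(M+2) = 5 × 0.478^4 × 0.522^1 = 0.136255
P(M+4) = 10 × 0.478^3 × 0.522^2 = 0.297594
P(M+6) = 10 × 0.478^2 × 0.522^3 = 0.324988
P(M+8) = 5 × 0.478^1 × 0.522^4 = 0.177452
P(M+10) = 0.522^5 = 0.038757
The M+6 peak is largest (0.324988); scaling to 100 gives 7.68 : 41.93 : 91.57 : 100.00 : 54.60 : 11.93.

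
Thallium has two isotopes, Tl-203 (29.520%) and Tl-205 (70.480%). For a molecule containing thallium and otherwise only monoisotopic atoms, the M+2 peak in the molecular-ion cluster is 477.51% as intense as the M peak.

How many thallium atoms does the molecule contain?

The M+2/M ratio from n Tl atoms is n · q/p = n · 0.70480/0.29520.
n = 4.7751 × 0.29520/0.70480 = 2.00 ≈ 2

2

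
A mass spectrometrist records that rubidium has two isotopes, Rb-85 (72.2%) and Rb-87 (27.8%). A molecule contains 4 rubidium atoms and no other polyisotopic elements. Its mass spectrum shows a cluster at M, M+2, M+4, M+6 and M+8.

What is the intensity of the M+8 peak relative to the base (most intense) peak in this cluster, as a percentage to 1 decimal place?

1.4%

Binomial terms of (0.722 + 0.278)^4: M 0.2717, M+2 0.4185, M+4 0.2417, M+6 0.0620, M+8 0.0060 → M+2 is the base peak.
P(M+2) = C(4,1) × 0.722^3 × 0.278^1 = 4 × 0.37636705 × 0.2780 = 0.418520 (base)
P(M+8) = C(4,4) × 0.722^0 × 0.278^4 = 1 × 1.0000 × 0.00597282 = 0.005973
Relative intensity = 0.005973 / 0.418520 × 100 = 1.4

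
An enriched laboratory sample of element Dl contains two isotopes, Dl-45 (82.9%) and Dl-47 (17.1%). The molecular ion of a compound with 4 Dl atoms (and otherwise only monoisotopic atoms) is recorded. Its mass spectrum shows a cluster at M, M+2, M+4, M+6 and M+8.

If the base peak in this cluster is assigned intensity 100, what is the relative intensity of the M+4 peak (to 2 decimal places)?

25.53

(0.829 + 0.171)^4 gives M 0.4723, M+2 0.3897, M+4 0.1206, M+6 0.0166, M+8 0.0009; the largest is M.
P(M) = C(4,0) × 0.829^4 × 0.171^0 = 1 × 0.47230019 × 1.0000 = 0.472300 (base)
P(M+4) = C(4,2) × 0.829^2 × 0.171^2 = 6 × 0.687241 × 0.029241 = 0.120574
Relative intensity = 0.120574 / 0.472300 × 100 = 25.53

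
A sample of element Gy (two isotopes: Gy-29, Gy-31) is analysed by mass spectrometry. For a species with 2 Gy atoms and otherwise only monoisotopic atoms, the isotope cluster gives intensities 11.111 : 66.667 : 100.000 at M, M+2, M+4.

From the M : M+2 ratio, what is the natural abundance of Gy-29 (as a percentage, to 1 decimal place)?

Write p for the Gy-29 fraction. I(M+2)/I(M) = [C(2,1)·p^1·(1−p)] / p^2 = 2·(1−p)/p = 66.667/11.111 = 6.0001
(1−p)/p = 6.0001/2 = 3.0000  ⇒  p = 1/(1 + 3.0000) = 0.2500
Gy-29: 25.0%, Gy-31: 75.0%.

25.0%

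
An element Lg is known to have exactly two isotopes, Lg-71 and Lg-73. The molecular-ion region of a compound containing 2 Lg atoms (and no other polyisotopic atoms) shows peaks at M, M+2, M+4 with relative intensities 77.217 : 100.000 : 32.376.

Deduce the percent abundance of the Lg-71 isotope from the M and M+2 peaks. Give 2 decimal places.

60.70%

If p is the fraction of Lg that is Lg-71, then I(M+2)/I(M) = [C(2,1)·p^1·(1−p)] / p^2 = 2·(1−p)/p = 100.000/77.217 = 1.2951
(1−p)/p = 1.2951/2 = 0.6475  ⇒  p = 1/(1 + 0.6475) = 0.6070
Lg-71: 60.70%, Lg-73: 39.30%.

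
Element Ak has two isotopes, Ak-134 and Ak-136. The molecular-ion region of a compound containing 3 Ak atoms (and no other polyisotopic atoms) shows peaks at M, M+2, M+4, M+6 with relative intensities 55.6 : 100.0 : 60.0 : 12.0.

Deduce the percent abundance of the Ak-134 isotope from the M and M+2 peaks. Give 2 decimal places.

Write p for the Ak-134 fraction. I(M+2)/I(M) = [C(3,1)·p^2·(1−p)] / p^3 = 3·(1−p)/p = 100.0/55.6 = 1.7986
(1−p)/p = 1.7986/3 = 0.5995  ⇒  p = 1/(1 + 0.5995) = 0.6252
Ak-134: 62.52%, Ak-136: 37.48%.

62.52%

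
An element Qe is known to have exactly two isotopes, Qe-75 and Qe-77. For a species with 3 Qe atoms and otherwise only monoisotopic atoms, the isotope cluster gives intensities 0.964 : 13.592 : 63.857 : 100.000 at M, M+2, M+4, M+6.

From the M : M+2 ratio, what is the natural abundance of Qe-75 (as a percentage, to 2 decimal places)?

17.54%

Let p = fractional abundance of Qe-75. I(M+2)/I(M) = [C(3,1)·p^2·(1−p)] / p^3 = 3·(1−p)/p = 13.592/0.964 = 14.0996
(1−p)/p = 14.0996/3 = 4.6999  ⇒  p = 1/(1 + 4.6999) = 0.1754
Qe-75: 17.54%, Qe-77: 82.46%.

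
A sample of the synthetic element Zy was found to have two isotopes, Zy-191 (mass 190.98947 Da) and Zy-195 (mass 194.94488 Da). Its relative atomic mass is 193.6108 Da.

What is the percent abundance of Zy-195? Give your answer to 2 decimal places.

Let x be the fractional abundance of Zy-191; then Zy-195 has abundance 1 − x.
190.98947·x + 194.94488·(1 − x) = 193.6108
(190.98947 − 194.94488)·x = 193.6108 − 194.94488
x = -1.33408 / -3.95541 = 0.33728 → 33.73% Zy-191, 66.27% Zy-195.

66.27%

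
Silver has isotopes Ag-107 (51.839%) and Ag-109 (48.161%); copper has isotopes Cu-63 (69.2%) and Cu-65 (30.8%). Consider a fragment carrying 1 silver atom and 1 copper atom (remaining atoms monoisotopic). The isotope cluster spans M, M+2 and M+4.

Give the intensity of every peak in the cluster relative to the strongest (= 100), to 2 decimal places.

Silver pattern (n=1): 0.51839 : 0.48161
Copper pattern (n=1): 0.6920 : 0.3080
Convolve the two distributions (both contribute in 2-u steps):
  M: 0.51839×0.6920 = 0.358726
  M+2: 0.51839×0.3080 + 0.48161×0.6920 = 0.492938
  M+4: 0.48161×0.3080 = 0.148336
Scale to base peak (0.492938) = 100: 72.77 : 100.00 : 30.09

72.77 : 100.00 : 30.09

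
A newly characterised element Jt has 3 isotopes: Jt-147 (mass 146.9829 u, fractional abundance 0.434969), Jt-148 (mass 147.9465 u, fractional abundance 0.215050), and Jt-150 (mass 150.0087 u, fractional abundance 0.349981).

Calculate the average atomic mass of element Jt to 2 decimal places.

148.25 u

Weight each isotope mass by its fractional abundance: 0.434969 × 146.9829 + 0.215050 × 147.9465 + 0.349981 × 150.0087
= 63.93301 + 31.81589 + 52.50019 = 148.24909 u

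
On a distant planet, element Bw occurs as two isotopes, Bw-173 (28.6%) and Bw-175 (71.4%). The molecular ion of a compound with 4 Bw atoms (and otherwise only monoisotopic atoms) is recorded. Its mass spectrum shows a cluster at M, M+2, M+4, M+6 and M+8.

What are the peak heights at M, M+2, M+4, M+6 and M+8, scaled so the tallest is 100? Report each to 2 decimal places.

Expanding (0.286 + 0.714)^4:
P(M) = 0.286^4 = 0.006691
P(M+2) = 4 × 0.286^3 × 0.714^1 = 0.066812
P(M+4) = 6 × 0.286^2 × 0.714^2 = 0.250196
P(M+6) = 4 × 0.286^1 × 0.714^3 = 0.416410
P(M+8) = 0.714^4 = 0.259892
The M+6 peak is largest (0.416410); scaling to 100 gives 1.61 : 16.04 : 60.08 : 100.00 : 62.41.

1.61 : 16.04 : 60.08 : 100.00 : 62.41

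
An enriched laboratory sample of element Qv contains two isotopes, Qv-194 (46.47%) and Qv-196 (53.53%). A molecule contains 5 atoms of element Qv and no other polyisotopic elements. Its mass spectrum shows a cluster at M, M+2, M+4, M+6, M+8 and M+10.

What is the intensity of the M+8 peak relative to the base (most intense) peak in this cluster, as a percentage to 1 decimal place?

Binomial terms of (0.4647 + 0.5353)^5: M 0.0217, M+2 0.1248, M+4 0.2875, M+6 0.3312, M+8 0.1908, M+10 0.0440 → M+6 is the base peak.
P(M+6) = C(5,3) × 0.4647^2 × 0.5353^3 = 10 × 0.21594609 × 0.15338812 = 0.331236 (base)
P(M+8) = C(5,4) × 0.4647^1 × 0.5353^4 = 5 × 0.4647 × 0.08210866 = 0.190779
Relative intensity = 0.190779 / 0.331236 × 100 = 57.6

57.6%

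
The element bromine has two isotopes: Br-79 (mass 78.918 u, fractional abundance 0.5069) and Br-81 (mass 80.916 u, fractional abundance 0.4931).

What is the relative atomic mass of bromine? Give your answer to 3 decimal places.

79.903 u

Weight each isotope mass by its fractional abundance: 0.5069 × 78.918 + 0.4931 × 80.916
= 40.0035 + 39.8997 = 79.9032 u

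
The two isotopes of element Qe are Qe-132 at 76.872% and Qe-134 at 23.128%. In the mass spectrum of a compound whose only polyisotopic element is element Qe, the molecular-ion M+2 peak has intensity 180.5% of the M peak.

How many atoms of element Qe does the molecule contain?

6

For n independent Qe atoms, I(M+2)/I(M) = n · (abundance Qe-134) / (abundance Qe-132) = n · 0.23128/0.76872.
n = 1.805 × 0.76872/0.23128 = 6.00 ≈ 6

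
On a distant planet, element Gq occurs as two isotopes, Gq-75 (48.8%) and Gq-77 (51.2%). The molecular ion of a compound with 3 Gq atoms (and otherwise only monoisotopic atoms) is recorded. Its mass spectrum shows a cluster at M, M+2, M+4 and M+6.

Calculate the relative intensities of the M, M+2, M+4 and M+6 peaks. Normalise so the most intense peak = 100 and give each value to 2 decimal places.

Expanding (0.488 + 0.512)^3:
P(M) = 0.488^3 = 0.116214
P(M+2) = 3 × 0.488^2 × 0.512^1 = 0.365789
P(M+4) = 3 × 0.488^1 × 0.512^2 = 0.383779
P(M+6) = 0.512^3 = 0.134218
The M+4 peak is largest (0.383779); scaling to 100 gives 30.28 : 95.31 : 100.00 : 34.97.

30.28 : 95.31 : 100.00 : 34.97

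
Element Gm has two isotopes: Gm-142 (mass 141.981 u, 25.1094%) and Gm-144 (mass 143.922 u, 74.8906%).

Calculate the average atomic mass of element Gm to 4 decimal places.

143.4346 u

Ar = Σ fᵢ·mᵢ = 0.251094 × 141.981 + 0.748906 × 143.922
= 35.65058 + 107.78405 = 143.43463 u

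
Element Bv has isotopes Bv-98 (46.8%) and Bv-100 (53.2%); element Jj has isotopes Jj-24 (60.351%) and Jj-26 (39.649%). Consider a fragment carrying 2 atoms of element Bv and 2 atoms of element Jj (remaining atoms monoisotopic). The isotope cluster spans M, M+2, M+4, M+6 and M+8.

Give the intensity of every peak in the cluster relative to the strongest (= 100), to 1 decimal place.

Element Bv pattern (n=2): 0.219024 : 0.497952 : 0.283024
Element Jj pattern (n=2): 0.36422432 : 0.47857136 : 0.15720432
Convolve the two distributions (both contribute in 2-u steps):
  M: 0.219024×0.36422432 = 0.079774
  M+2: 0.219024×0.47857136 + 0.497952×0.36422432 = 0.286185
  M+4: 0.219024×0.15720432 + 0.497952×0.47857136 + 0.283024×0.36422432 = 0.375821
  M+6: 0.497952×0.15720432 + 0.283024×0.47857136 = 0.213727
  M+8: 0.283024×0.15720432 = 0.044493
Scale to base peak (0.375821) = 100: 21.2 : 76.1 : 100.0 : 56.9 : 11.8

21.2 : 76.1 : 100.0 : 56.9 : 11.8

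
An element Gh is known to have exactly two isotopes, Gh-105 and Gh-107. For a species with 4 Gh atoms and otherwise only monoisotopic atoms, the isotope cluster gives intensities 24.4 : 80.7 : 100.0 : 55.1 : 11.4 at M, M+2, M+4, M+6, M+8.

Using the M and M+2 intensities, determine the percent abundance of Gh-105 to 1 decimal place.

54.7%

Let p = fractional abundance of Gh-105. I(M+2)/I(M) = [C(4,1)·p^3·(1−p)] / p^4 = 4·(1−p)/p = 80.7/24.4 = 3.3074
(1−p)/p = 3.3074/4 = 0.8268  ⇒  p = 1/(1 + 0.8268) = 0.5474
Gh-105: 54.7%, Gh-107: 45.3%.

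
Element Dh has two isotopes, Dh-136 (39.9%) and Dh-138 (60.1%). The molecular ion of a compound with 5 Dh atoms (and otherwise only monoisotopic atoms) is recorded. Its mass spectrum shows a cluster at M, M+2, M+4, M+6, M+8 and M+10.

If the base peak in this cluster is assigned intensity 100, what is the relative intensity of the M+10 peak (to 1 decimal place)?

Binomial terms of (0.399 + 0.601)^5: M 0.0101, M+2 0.0762, M+4 0.2294, M+6 0.3456, M+8 0.2603, M+10 0.0784 → M+6 is the base peak.
P(M+6) = C(5,3) × 0.399^2 × 0.601^3 = 10 × 0.159201 × 0.2170818 = 0.345596 (base)
P(M+10) = C(5,5) × 0.399^0 × 0.601^5 = 1 × 1.0000 × 0.07841016 = 0.078410
Relative intensity = 0.078410 / 0.345596 × 100 = 22.7

22.7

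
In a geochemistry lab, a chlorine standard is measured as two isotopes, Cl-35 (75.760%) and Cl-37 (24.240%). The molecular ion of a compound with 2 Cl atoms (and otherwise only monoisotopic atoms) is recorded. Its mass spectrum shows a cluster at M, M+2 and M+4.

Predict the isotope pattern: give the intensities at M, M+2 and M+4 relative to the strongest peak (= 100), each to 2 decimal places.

Each Cl atom is independently Cl-35 (p = 0.75760) or Cl-37 (q = 0.24240); the cluster is the binomial expansion (p + q)^2.
P(M) = 0.75760^2 = 0.573958
P(M+2) = 2 × 0.75760^1 × 0.24240^1 = 0.367284
P(M+4) = 0.24240^2 = 0.058758
The M peak is largest (0.573958); scaling to 100 gives 100.00 : 63.99 : 10.24.

100.00 : 63.99 : 10.24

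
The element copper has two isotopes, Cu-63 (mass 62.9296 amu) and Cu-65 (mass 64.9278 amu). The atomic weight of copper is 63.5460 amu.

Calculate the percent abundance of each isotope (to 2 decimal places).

Cu-63: 69.15%, Cu-65: 30.85%

With x = fraction of Cu-63 (so Cu-65 is 1 − x):
62.9296·x + 64.9278·(1 − x) = 63.5460
(62.9296 − 64.9278)·x = 63.5460 − 64.9278
x = -1.3818 / -1.9982 = 0.69152 → 69.15% Cu-63, 30.85% Cu-65.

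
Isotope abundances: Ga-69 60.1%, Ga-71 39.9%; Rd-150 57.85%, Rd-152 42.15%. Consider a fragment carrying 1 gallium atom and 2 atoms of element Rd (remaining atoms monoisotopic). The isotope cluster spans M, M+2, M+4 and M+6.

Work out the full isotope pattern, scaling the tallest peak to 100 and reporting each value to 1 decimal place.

47.1 : 100.0 : 70.6 : 16.6

Gallium pattern (n=1): 0.6010 : 0.3990
Element Rd pattern (n=2): 0.33466225 : 0.4876755 : 0.17766225
Convolve the two distributions (both contribute in 2-u steps):
  M: 0.6010×0.33466225 = 0.201132
  M+2: 0.6010×0.4876755 + 0.3990×0.33466225 = 0.426623
  M+4: 0.6010×0.17766225 + 0.3990×0.4876755 = 0.301358
  M+6: 0.3990×0.17766225 = 0.070887
Scale to base peak (0.426623) = 100: 47.1 : 100.0 : 70.6 : 16.6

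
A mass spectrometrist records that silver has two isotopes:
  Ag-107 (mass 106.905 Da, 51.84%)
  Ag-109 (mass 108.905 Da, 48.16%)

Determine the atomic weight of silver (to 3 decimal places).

Ar = Σ fᵢ·mᵢ = 0.5184 × 106.905 + 0.4816 × 108.905
= 55.4196 + 52.4486 = 107.8682 Da

107.868 Da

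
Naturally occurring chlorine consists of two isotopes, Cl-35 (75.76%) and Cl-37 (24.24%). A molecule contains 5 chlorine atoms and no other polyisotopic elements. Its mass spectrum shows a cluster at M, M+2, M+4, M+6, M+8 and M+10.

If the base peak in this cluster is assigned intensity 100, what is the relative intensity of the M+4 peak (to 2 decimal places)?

Term probabilities: M 0.2496, M+2 0.3993, M+4 0.2555, M+6 0.0817, M+8 0.0131, M+10 0.0008. Base peak = M+2.
P(M+2) = C(5,1) × 0.7576^4 × 0.2424^1 = 5 × 0.32942751 × 0.2424 = 0.399266 (base)
P(M+4) = C(5,2) × 0.7576^3 × 0.2424^2 = 10 × 0.4348304 × 0.05875776 = 0.255497
Relative intensity = 0.255497 / 0.399266 × 100 = 63.99

63.99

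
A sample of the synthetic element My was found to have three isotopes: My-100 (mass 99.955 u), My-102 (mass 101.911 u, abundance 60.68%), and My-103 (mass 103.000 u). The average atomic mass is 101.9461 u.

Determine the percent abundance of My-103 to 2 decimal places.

Let x and y be the fractions of My-100 and My-103. Then x + y = 1 − 0.6068 = 0.3932 and 99.955x + 103.000y = 101.9461 − 0.6068×101.911 = 40.1065052.
Substituting: 99.955x + 103.000(0.3932 − x) = 40.1065052
(99.955 − 103.000)x = -0.3930948  ⇒  x = 0.12910, y = 0.26410
My-100: 12.91%, My-103: 26.41%.

26.41%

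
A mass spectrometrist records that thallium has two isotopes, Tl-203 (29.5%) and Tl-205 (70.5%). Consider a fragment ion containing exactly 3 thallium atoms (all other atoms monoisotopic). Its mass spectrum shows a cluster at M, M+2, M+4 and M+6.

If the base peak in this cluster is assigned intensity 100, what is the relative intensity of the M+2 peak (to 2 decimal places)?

Term probabilities: M 0.0257, M+2 0.1841, M+4 0.4399, M+6 0.3504. Base peak = M+4.
P(M+4) = C(3,2) × 0.295^1 × 0.705^2 = 3 × 0.2950 × 0.497025 = 0.439867 (base)
P(M+2) = C(3,1) × 0.295^2 × 0.705^1 = 3 × 0.087025 × 0.7050 = 0.184058
Relative intensity = 0.184058 / 0.439867 × 100 = 41.84

41.84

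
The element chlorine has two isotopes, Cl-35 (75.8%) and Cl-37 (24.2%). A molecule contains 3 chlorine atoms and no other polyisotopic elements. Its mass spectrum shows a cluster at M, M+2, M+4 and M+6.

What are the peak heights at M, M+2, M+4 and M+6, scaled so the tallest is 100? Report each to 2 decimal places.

100.00 : 95.78 : 30.58 : 3.25

Expanding (0.758 + 0.242)^3:
P(M) = 0.758^3 = 0.435520
P(M+2) = 3 × 0.758^2 × 0.242^1 = 0.417133
P(M+4) = 3 × 0.758^1 × 0.242^2 = 0.133175
P(M+6) = 0.242^3 = 0.014172
The M peak is largest (0.435520); scaling to 100 gives 100.00 : 95.78 : 30.58 : 3.25.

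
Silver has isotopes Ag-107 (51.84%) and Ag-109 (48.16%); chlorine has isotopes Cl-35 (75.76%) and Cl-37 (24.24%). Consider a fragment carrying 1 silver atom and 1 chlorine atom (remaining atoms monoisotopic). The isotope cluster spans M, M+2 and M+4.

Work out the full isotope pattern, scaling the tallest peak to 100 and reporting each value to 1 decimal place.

80.1 : 100.0 : 23.8

Silver pattern (n=1): 0.5184 : 0.4816
Chlorine pattern (n=1): 0.7576 : 0.2424
Convolve the two distributions (both contribute in 2-u steps):
  M: 0.5184×0.7576 = 0.392740
  M+2: 0.5184×0.2424 + 0.4816×0.7576 = 0.490520
  M+4: 0.4816×0.2424 = 0.116740
Scale to base peak (0.490520) = 100: 80.1 : 100.0 : 23.8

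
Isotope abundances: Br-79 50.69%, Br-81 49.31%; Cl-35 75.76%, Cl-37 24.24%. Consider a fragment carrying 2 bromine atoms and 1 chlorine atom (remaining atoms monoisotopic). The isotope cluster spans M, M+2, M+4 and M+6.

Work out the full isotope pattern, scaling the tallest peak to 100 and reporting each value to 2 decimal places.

44.14 : 100.00 : 69.25 : 13.36

Bromine pattern (n=2): 0.25694761 : 0.49990478 : 0.24314761
Chlorine pattern (n=1): 0.7576 : 0.2424
Convolve the two distributions (both contribute in 2-u steps):
  M: 0.25694761×0.7576 = 0.194664
  M+2: 0.25694761×0.2424 + 0.49990478×0.7576 = 0.441012
  M+4: 0.49990478×0.2424 + 0.24314761×0.7576 = 0.305386
  M+6: 0.24314761×0.2424 = 0.058939
Scale to base peak (0.441012) = 100: 44.14 : 100.00 : 69.25 : 13.36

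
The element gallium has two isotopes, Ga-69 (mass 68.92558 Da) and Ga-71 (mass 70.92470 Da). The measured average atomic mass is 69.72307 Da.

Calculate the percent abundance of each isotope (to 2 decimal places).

Ga-69: 60.11%, Ga-71: 39.89%

Let x be the fractional abundance of Ga-69; then Ga-71 has abundance 1 − x.
68.92558·x + 70.92470·(1 − x) = 69.72307
(68.92558 − 70.92470)·x = 69.72307 − 70.92470
x = -1.20163 / -1.99912 = 0.60108 → 60.11% Ga-69, 39.89% Ga-71.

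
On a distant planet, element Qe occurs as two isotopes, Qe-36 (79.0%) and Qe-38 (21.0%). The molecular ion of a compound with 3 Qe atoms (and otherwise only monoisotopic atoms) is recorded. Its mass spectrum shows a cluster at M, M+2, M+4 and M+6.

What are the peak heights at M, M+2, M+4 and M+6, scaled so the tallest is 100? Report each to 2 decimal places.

Expanding (0.790 + 0.210)^3:
P(M) = 0.790^3 = 0.493039
P(M+2) = 3 × 0.790^2 × 0.210^1 = 0.393183
P(M+4) = 3 × 0.790^1 × 0.210^2 = 0.104517
P(M+6) = 0.210^3 = 0.009261
The M peak is largest (0.493039); scaling to 100 gives 100.00 : 79.75 : 21.20 : 1.88.

100.00 : 79.75 : 21.20 : 1.88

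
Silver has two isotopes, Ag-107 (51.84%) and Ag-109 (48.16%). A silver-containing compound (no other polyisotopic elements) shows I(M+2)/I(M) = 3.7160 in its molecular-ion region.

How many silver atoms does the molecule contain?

For n independent Ag atoms, I(M+2)/I(M) = n · (abundance Ag-109) / (abundance Ag-107) = n · 0.4816/0.5184.
n = 3.7160 × 0.5184/0.4816 = 4.00 ≈ 4

4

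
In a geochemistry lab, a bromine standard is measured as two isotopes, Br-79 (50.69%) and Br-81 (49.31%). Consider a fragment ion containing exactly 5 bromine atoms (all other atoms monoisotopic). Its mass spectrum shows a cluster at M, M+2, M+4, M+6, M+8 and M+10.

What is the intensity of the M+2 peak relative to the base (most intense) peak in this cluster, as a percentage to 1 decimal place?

51.4%

(0.5069 + 0.4931)^5 gives M 0.0335, M+2 0.1628, M+4 0.3167, M+6 0.3081, M+8 0.1498, M+10 0.0292; the largest is M+4.
P(M+4) = C(5,2) × 0.5069^3 × 0.4931^2 = 10 × 0.13024674 × 0.24314761 = 0.316692 (base)
P(M+2) = C(5,1) × 0.5069^4 × 0.4931^1 = 5 × 0.06602207 × 0.4931 = 0.162777
Relative intensity = 0.162777 / 0.316692 × 100 = 51.4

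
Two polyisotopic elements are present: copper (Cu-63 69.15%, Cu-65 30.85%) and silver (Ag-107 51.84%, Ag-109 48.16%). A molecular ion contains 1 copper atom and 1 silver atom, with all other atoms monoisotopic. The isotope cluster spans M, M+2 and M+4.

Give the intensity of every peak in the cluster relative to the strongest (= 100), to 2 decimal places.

Copper pattern (n=1): 0.6915 : 0.3085
Silver pattern (n=1): 0.5184 : 0.4816
Convolve the two distributions (both contribute in 2-u steps):
  M: 0.6915×0.5184 = 0.358474
  M+2: 0.6915×0.4816 + 0.3085×0.5184 = 0.492953
  M+4: 0.3085×0.4816 = 0.148574
Scale to base peak (0.492953) = 100: 72.72 : 100.00 : 30.14

72.72 : 100.00 : 30.14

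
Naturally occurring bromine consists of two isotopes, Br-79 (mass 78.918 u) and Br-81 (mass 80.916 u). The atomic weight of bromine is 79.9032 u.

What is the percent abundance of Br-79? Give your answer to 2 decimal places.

50.69%

Let x be the fractional abundance of Br-79; then Br-81 has abundance 1 − x.
78.918·x + 80.916·(1 − x) = 79.9032
(78.918 − 80.916)·x = 79.9032 − 80.916
x = -1.0128 / -1.998 = 0.50691 → 50.69% Br-79, 49.31% Br-81.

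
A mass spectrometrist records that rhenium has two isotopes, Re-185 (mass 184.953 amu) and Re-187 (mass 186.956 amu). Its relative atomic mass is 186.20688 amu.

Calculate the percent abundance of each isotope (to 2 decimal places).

Re-185: 37.40%, Re-187: 62.60%

Let x be the fractional abundance of Re-185; then Re-187 has abundance 1 − x.
184.953·x + 186.956·(1 − x) = 186.20688
(184.953 − 186.956)·x = 186.20688 − 186.956
x = -0.74912 / -2.003 = 0.37400 → 37.40% Re-185, 62.60% Re-187.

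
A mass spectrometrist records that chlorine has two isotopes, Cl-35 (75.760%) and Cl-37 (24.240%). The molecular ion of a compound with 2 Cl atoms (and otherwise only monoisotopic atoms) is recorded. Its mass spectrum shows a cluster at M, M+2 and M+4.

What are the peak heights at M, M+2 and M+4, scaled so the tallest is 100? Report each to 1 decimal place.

100.0 : 64.0 : 10.2

The 2 Cl atoms are independent, so intensities follow the terms of (0.75760 + 0.24240)^2.
P(M) = 0.75760^2 = 0.573958
P(M+2) = 2 × 0.75760^1 × 0.24240^1 = 0.367284
P(M+4) = 0.24240^2 = 0.058758
The M peak is largest (0.573958); scaling to 100 gives 100.0 : 64.0 : 10.2.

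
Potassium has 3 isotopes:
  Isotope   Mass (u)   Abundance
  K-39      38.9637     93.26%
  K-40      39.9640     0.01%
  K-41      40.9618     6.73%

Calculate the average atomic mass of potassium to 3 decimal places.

39.098 u

Ar = Σ fᵢ·mᵢ = 0.9326 × 38.9637 + 0.0001 × 39.9640 + 0.0673 × 40.9618
= 36.33755 + 0.00400 + 2.75673 = 39.09828 u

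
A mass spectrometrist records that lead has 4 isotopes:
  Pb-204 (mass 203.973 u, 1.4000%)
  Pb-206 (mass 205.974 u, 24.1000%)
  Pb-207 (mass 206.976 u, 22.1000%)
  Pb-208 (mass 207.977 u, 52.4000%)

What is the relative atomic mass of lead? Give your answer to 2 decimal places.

Ar = Σ fᵢ·mᵢ = 0.014000 × 203.973 + 0.241000 × 205.974 + 0.221000 × 206.976 + 0.524000 × 207.977
= 2.8556 + 49.6397 + 45.7417 + 108.9799 = 207.2169 u

207.22 u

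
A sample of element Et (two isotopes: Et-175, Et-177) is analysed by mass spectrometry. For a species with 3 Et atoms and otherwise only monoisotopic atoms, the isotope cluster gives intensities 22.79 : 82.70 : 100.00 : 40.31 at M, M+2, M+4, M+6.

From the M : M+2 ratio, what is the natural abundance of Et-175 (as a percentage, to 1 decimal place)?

Let p = fractional abundance of Et-175. I(M+2)/I(M) = [C(3,1)·p^2·(1−p)] / p^3 = 3·(1−p)/p = 82.70/22.79 = 3.6288
(1−p)/p = 3.6288/3 = 1.2096  ⇒  p = 1/(1 + 1.2096) = 0.4526
Et-175: 45.3%, Et-177: 54.7%.

45.3%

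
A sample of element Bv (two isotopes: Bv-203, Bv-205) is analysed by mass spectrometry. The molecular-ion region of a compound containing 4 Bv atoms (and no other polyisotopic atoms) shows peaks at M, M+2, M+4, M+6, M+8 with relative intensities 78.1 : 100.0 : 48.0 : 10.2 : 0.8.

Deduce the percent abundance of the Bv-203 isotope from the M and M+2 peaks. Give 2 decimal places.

If p is the fraction of Bv that is Bv-203, then I(M+2)/I(M) = [C(4,1)·p^3·(1−p)] / p^4 = 4·(1−p)/p = 100.0/78.1 = 1.2804
(1−p)/p = 1.2804/4 = 0.3201  ⇒  p = 1/(1 + 0.3201) = 0.7575
Bv-203: 75.75%, Bv-205: 24.25%.

75.75%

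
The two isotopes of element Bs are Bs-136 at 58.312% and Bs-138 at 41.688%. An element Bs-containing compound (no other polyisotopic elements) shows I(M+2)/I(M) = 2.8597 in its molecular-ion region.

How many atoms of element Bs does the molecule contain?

With n Bs atoms, P(M+2)/P(M) = C(n,1)·p^(n−1)q / p^n = n·q/p = n · 0.41688/0.58312.
n = 2.8597 × 0.58312/0.41688 = 4.00 ≈ 4

4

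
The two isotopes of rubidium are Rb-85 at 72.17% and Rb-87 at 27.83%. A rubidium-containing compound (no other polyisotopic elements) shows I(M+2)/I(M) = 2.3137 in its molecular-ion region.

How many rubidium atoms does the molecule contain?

For n independent Rb atoms, I(M+2)/I(M) = n · (abundance Rb-87) / (abundance Rb-85) = n · 0.2783/0.7217.
n = 2.3137 × 0.7217/0.2783 = 6.00 ≈ 6

6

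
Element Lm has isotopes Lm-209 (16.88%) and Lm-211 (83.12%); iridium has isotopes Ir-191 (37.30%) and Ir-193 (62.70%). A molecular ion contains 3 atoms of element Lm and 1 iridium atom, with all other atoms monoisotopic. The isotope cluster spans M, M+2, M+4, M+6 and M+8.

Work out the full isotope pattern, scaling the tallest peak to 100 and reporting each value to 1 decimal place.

Element Lm pattern (n=3): 0.00480969 : 0.07105124 : 0.34986844 : 0.57427063
Iridium pattern (n=1): 0.3730 : 0.6270
Convolve the two distributions (both contribute in 2-u steps):
  M: 0.00480969×0.3730 = 0.001794
  M+2: 0.00480969×0.6270 + 0.07105124×0.3730 = 0.029518
  M+4: 0.07105124×0.6270 + 0.34986844×0.3730 = 0.175050
  M+6: 0.34986844×0.6270 + 0.57427063×0.3730 = 0.433570
  M+8: 0.57427063×0.6270 = 0.360068
Scale to base peak (0.433570) = 100: 0.4 : 6.8 : 40.4 : 100.0 : 83.0

0.4 : 6.8 : 40.4 : 100.0 : 83.0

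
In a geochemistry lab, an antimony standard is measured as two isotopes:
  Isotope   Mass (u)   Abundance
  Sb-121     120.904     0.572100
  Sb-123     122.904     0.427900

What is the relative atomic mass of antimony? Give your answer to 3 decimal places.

Ar = Σ fᵢ·mᵢ = 0.572100 × 120.904 + 0.427900 × 122.904
= 69.1692 + 52.5906 = 121.7598 u

121.760 u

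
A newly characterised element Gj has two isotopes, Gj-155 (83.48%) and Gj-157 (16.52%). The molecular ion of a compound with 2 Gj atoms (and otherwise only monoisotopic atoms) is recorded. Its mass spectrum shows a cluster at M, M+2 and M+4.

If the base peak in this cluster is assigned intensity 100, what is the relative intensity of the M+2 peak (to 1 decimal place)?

39.6

Binomial terms of (0.8348 + 0.1652)^2: M 0.6969, M+2 0.2758, M+4 0.0273 → M is the base peak.
P(M) = C(2,0) × 0.8348^2 × 0.1652^0 = 1 × 0.69689104 × 1.0000 = 0.696891 (base)
P(M+2) = C(2,1) × 0.8348^1 × 0.1652^1 = 2 × 0.8348 × 0.1652 = 0.275818
Relative intensity = 0.275818 / 0.696891 × 100 = 39.6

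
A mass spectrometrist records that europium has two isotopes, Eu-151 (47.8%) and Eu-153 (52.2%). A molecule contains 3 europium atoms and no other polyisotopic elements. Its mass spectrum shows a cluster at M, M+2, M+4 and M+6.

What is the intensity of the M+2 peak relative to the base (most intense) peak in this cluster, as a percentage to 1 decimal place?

91.6%

Term probabilities: M 0.1092, M+2 0.3578, M+4 0.3907, M+6 0.1422. Base peak = M+4.
P(M+4) = C(3,2) × 0.478^1 × 0.522^2 = 3 × 0.4780 × 0.272484 = 0.390742 (base)
P(M+2) = C(3,1) × 0.478^2 × 0.522^1 = 3 × 0.228484 × 0.5220 = 0.357806
Relative intensity = 0.357806 / 0.390742 × 100 = 91.6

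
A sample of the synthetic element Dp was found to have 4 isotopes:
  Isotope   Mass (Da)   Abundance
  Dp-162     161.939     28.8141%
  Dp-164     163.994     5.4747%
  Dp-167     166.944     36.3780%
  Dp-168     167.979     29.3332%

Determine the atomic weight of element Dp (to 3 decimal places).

Ar = Σ fᵢ·mᵢ = 0.288141 × 161.939 + 0.054747 × 163.994 + 0.363780 × 166.944 + 0.293332 × 167.979
= 46.6613 + 8.9782 + 60.7309 + 49.2736 = 165.6440 Da

165.644 Da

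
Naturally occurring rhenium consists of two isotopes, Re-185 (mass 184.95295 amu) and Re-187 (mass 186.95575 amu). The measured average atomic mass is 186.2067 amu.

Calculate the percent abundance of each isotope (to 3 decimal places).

With x = fraction of Re-185 (so Re-187 is 1 − x):
184.95295·x + 186.95575·(1 − x) = 186.2067
(184.95295 − 186.95575)·x = 186.2067 − 186.95575
x = -0.74905 / -2.00280 = 0.37400 → 37.400% Re-185, 62.600% Re-187.

Re-185: 37.400%, Re-187: 62.600%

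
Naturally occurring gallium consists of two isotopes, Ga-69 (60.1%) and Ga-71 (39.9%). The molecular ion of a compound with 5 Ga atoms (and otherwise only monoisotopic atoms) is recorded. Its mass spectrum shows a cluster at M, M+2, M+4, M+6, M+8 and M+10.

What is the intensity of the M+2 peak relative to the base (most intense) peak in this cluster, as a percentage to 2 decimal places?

75.31%

(0.601 + 0.399)^5 gives M 0.0784, M+2 0.2603, M+4 0.3456, M+6 0.2294, M+8 0.0762, M+10 0.0101; the largest is M+4.
P(M+4) = C(5,2) × 0.601^3 × 0.399^2 = 10 × 0.2170818 × 0.159201 = 0.345596 (base)
P(M+2) = C(5,1) × 0.601^4 × 0.399^1 = 5 × 0.13046616 × 0.3990 = 0.260280
Relative intensity = 0.260280 / 0.345596 × 100 = 75.31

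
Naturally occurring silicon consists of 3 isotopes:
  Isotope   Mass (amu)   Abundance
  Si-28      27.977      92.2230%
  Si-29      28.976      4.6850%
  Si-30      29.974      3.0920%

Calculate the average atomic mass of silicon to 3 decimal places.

Ar = Σ fᵢ·mᵢ = 0.922230 × 27.977 + 0.046850 × 28.976 + 0.030920 × 29.974
= 25.8012 + 1.3575 + 0.9268 = 28.0855 amu

28.086 amu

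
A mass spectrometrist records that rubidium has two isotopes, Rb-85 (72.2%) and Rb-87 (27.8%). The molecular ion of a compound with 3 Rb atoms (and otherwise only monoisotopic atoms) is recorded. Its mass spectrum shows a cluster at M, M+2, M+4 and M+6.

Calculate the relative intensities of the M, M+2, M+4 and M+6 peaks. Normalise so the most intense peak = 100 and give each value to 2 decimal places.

The 3 Rb atoms are independent, so intensities follow the terms of (0.722 + 0.278)^3.
P(M) = 0.722^3 = 0.376367
P(M+2) = 3 × 0.722^2 × 0.278^1 = 0.434751
P(M+4) = 3 × 0.722^1 × 0.278^2 = 0.167397
P(M+6) = 0.278^3 = 0.021485
The M+2 peak is largest (0.434751); scaling to 100 gives 86.57 : 100.00 : 38.50 : 4.94.

86.57 : 100.00 : 38.50 : 4.94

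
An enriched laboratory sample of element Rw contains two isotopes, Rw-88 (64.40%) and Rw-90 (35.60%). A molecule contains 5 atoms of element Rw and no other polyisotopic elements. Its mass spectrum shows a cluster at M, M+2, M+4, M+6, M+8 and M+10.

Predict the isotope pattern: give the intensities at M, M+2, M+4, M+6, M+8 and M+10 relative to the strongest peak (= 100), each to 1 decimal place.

32.7 : 90.4 : 100.0 : 55.3 : 15.3 : 1.7

Expanding (0.6440 + 0.3560)^5:
P(M) = 0.6440^5 = 0.110772
P(M+2) = 5 × 0.6440^4 × 0.3560^1 = 0.306171
P(M+4) = 10 × 0.6440^3 × 0.3560^2 = 0.338499
P(M+6) = 10 × 0.6440^2 × 0.3560^3 = 0.187121
P(M+8) = 5 × 0.6440^1 × 0.3560^4 = 0.051720
P(M+10) = 0.3560^5 = 0.005718
The M+4 peak is largest (0.338499); scaling to 100 gives 32.7 : 90.4 : 100.0 : 55.3 : 15.3 : 1.7.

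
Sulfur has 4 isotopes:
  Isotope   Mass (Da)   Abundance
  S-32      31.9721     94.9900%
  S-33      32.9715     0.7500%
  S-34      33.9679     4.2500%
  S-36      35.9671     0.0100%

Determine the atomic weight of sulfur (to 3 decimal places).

Ar = Σ fᵢ·mᵢ = 0.949900 × 31.9721 + 0.007500 × 32.9715 + 0.042500 × 33.9679 + 0.000100 × 35.9671
= 30.37030 + 0.24729 + 1.44364 + 0.00360 = 32.06483 Da

32.065 Da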